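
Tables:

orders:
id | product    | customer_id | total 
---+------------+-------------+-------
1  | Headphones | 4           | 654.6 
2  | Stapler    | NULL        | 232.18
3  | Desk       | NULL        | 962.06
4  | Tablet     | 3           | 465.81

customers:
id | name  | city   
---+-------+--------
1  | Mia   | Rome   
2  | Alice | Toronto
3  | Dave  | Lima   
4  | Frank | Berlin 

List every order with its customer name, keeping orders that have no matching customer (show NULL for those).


LEFT JOIN keeps every row from orders (the left table); where customer_id has no match in customers, the customer columns become NULL. Walk through each order:
  - order 1 (Headphones): customer_id=4 -> matches Frank
  - order 2 (Stapler): customer_id=NULL, no match -> kept with NULL
  - order 3 (Desk): customer_id=NULL, no match -> kept with NULL
  - order 4 (Tablet): customer_id=3 -> matches Dave
All 4 rows appear; 2 have NULL customer.

SQL:
SELECT a.product, b.name AS customer
FROM orders a
LEFT JOIN customers b ON a.customer_id = b.id

Result:
product    | customer
-----------+---------
Headphones | Frank   
Stapler    | NULL    
Desk       | NULL    
Tablet     | Dave    


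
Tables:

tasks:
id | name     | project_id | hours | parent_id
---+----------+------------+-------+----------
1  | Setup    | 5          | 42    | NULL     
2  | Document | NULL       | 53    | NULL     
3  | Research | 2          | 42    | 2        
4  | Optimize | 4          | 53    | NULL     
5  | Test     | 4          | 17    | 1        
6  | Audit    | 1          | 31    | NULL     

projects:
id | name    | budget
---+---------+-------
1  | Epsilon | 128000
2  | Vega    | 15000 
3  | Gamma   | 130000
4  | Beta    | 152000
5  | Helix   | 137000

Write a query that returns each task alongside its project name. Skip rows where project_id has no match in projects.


INNER JOIN keeps only tasks rows whose project_id matches an id in projects. Walk through each task:
  - task 1 (Setup): project_id=5 -> matches Helix
  - task 2 (Document): project_id=NULL, no match -> dropped
  - task 3 (Research): project_id=2 -> matches Vega
  - task 4 (Optimize): project_id=4 -> matches Beta
  - task 5 (Test): project_id=4 -> matches Beta
  - task 6 (Audit): project_id=1 -> matches Epsilon
So 1 of 6 rows is dropped.

SQL:
SELECT a.name, b.name AS project
FROM tasks a
INNER JOIN projects b ON a.project_id = b.id

Result:
name     | project
---------+--------
Setup    | Helix  
Research | Vega   
Optimize | Beta   
Test     | Beta   
Audit    | Epsilon


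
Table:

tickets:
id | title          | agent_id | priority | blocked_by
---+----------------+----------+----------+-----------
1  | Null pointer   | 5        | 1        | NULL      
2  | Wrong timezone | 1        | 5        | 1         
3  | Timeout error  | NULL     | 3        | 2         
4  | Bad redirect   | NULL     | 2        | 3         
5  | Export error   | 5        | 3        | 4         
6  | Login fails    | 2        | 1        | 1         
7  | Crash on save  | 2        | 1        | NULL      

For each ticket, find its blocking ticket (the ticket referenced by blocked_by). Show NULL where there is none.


This is a self-join: tickets is joined to a second copy of itself, matching each row's blocked_by to another row's id. Use LEFT JOIN so rows with blocked_by=NULL are kept.
  - ticket 1 (Null pointer): blocked_by=NULL -> NULL
  - ticket 2 (Wrong timezone): blocked_by=1 -> Null pointer
  - ticket 3 (Timeout error): blocked_by=2 -> Wrong timezone
  - ticket 4 (Bad redirect): blocked_by=3 -> Timeout error
  - ticket 5 (Export error): blocked_by=4 -> Bad redirect
  - ticket 6 (Login fails): blocked_by=1 -> Null pointer
  - ticket 7 (Crash on save): blocked_by=NULL -> NULL

SQL:
SELECT a.title AS item, b.title AS blocked_by
FROM tickets a
LEFT JOIN tickets b ON a.blocked_by = b.id

Result:
item           | blocked_by    
---------------+---------------
Null pointer   | NULL          
Wrong timezone | Null pointer  
Timeout error  | Wrong timezone
Bad redirect   | Timeout error 
Export error   | Bad redirect  
Login fails    | Null pointer  
Crash on save  | NULL          


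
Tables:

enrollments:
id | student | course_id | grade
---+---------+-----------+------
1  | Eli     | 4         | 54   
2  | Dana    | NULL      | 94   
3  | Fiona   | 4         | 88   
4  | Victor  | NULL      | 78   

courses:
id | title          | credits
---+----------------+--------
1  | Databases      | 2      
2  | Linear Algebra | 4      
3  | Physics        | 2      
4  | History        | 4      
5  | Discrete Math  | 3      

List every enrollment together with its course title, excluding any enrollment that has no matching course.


INNER JOIN keeps only enrollments rows whose course_id matches an id in courses. Walk through each enrollment:
  - enrollment 1 (Eli): course_id=4 -> matches History
  - enrollment 2 (Dana): course_id=NULL, no match -> dropped
  - enrollment 3 (Fiona): course_id=4 -> matches History
  - enrollment 4 (Victor): course_id=NULL, no match -> dropped
So 2 of 4 rows are dropped.

SQL:
SELECT a.student, b.title AS course
FROM enrollments a
INNER JOIN courses b ON a.course_id = b.id

Result:
student | course 
--------+--------
Eli     | History
Fiona   | History


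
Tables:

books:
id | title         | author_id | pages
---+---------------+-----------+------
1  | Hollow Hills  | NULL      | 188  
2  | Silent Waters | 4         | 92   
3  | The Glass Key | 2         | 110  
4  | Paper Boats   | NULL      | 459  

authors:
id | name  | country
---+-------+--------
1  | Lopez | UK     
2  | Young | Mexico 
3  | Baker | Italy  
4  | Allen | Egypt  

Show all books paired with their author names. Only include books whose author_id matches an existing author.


INNER JOIN keeps only books rows whose author_id matches an id in authors. Walk through each book:
  - book 1 (Hollow Hills): author_id=NULL, no match -> dropped
  - book 2 (Silent Waters): author_id=4 -> matches Allen
  - book 3 (The Glass Key): author_id=2 -> matches Young
  - book 4 (Paper Boats): author_id=NULL, no match -> dropped
So 2 of 4 rows are dropped.

SQL:
SELECT a.title, b.name AS author
FROM books a
INNER JOIN authors b ON a.author_id = b.id

Result:
title         | author
--------------+-------
Silent Waters | Allen 
The Glass Key | Young 


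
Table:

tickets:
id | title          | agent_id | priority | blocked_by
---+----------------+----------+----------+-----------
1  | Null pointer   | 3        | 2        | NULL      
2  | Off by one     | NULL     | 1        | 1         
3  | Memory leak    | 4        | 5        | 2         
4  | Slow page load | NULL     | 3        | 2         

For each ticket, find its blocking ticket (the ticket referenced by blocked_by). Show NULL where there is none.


This is a self-join: tickets is joined to a second copy of itself, matching each row's blocked_by to another row's id. Use LEFT JOIN so rows with blocked_by=NULL are kept.
  - ticket 1 (Null pointer): blocked_by=NULL -> NULL
  - ticket 2 (Off by one): blocked_by=1 -> Null pointer
  - ticket 3 (Memory leak): blocked_by=2 -> Off by one
  - ticket 4 (Slow page load): blocked_by=2 -> Off by one

SQL:
SELECT a.title AS item, b.title AS blocked_by
FROM tickets a
LEFT JOIN tickets b ON a.blocked_by = b.id

Result:
item           | blocked_by  
---------------+-------------
Null pointer   | NULL        
Off by one     | Null pointer
Memory leak    | Off by one  
Slow page load | Off by one  


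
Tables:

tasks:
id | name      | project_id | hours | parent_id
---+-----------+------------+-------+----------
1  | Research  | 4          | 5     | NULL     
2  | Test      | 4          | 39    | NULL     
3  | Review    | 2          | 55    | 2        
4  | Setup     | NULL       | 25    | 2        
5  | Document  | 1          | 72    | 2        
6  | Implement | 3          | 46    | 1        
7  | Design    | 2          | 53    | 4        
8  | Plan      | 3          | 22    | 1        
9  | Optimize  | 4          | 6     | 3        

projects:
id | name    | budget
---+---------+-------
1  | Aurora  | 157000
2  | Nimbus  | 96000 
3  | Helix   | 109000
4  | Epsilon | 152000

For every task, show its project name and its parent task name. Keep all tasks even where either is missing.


Two LEFT JOINs from the same base table tasks: one to projects via project_id, one to tasks itself via parent_id. Both are LEFT so every task is preserved.
Match against projects:
  - task 1 (Research): project_id=4 -> matches Epsilon
  - task 2 (Test): project_id=4 -> matches Epsilon
  - task 3 (Review): project_id=2 -> matches Nimbus
  - task 4 (Setup): project_id=NULL, no match -> kept with NULL
  - task 5 (Document): project_id=1 -> matches Aurora
  - task 6 (Implement): project_id=3 -> matches Helix
  - task 7 (Design): project_id=2 -> matches Nimbus
  - task 8 (Plan): project_id=3 -> matches Helix
  - task 9 (Optimize): project_id=4 -> matches Epsilon
Match against tasks (self):
  - task 1 (Research): parent_id=NULL -> NULL
  - task 2 (Test): parent_id=NULL -> NULL
  - task 3 (Review): parent_id=2 -> Test
  - task 4 (Setup): parent_id=2 -> Test
  - task 5 (Document): parent_id=2 -> Test
  - task 6 (Implement): parent_id=1 -> Research
  - task 7 (Design): parent_id=4 -> Setup
  - task 8 (Plan): parent_id=1 -> Research
  - task 9 (Optimize): parent_id=3 -> Review

SQL:
SELECT a.name, b.name AS project, c.name AS parent
FROM tasks a
LEFT JOIN projects b ON a.project_id = b.id
LEFT JOIN tasks c ON a.parent_id = c.id

Result:
name      | project | parent  
----------+---------+---------
Research  | Epsilon | NULL    
Test      | Epsilon | NULL    
Review    | Nimbus  | Test    
Setup     | NULL    | Test    
Document  | Aurora  | Test    
Implement | Helix   | Research
Design    | Nimbus  | Setup   
Plan      | Helix   | Research
Optimize  | Epsilon | Review  


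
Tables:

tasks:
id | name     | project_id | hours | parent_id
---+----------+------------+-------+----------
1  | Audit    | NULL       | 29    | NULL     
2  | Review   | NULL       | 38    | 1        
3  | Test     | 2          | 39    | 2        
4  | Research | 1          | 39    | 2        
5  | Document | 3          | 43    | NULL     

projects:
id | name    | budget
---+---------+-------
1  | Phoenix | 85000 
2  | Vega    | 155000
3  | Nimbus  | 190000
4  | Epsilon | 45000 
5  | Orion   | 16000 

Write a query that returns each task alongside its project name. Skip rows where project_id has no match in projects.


INNER JOIN keeps only tasks rows whose project_id matches an id in projects. Walk through each task:
  - task 1 (Audit): project_id=NULL, no match -> dropped
  - task 2 (Review): project_id=NULL, no match -> dropped
  - task 3 (Test): project_id=2 -> matches Vega
  - task 4 (Research): project_id=1 -> matches Phoenix
  - task 5 (Document): project_id=3 -> matches Nimbus
So 2 of 5 rows are dropped.

SQL:
SELECT a.name, b.name AS project
FROM tasks a
INNER JOIN projects b ON a.project_id = b.id

Result:
name     | project
---------+--------
Test     | Vega   
Research | Phoenix
Document | Nimbus 


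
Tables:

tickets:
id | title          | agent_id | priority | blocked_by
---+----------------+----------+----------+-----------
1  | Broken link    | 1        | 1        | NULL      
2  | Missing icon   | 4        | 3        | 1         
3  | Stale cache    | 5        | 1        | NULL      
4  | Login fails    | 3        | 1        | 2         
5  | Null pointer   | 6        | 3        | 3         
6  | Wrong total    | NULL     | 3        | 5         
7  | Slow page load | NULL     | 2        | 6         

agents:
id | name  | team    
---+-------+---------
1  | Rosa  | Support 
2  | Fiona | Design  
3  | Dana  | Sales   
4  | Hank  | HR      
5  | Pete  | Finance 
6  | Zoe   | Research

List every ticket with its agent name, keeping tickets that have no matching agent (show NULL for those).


LEFT JOIN keeps every row from tickets (the left table); where agent_id has no match in agents, the agent columns become NULL. Walk through each ticket:
  - ticket 1 (Broken link): agent_id=1 -> matches Rosa
  - ticket 2 (Missing icon): agent_id=4 -> matches Hank
  - ticket 3 (Stale cache): agent_id=5 -> matches Pete
  - ticket 4 (Login fails): agent_id=3 -> matches Dana
  - ticket 5 (Null pointer): agent_id=6 -> matches Zoe
  - ticket 6 (Wrong total): agent_id=NULL, no match -> kept with NULL
  - ticket 7 (Slow page load): agent_id=NULL, no match -> kept with NULL
All 7 rows appear; 2 have NULL agent.

SQL:
SELECT a.title, b.name AS agent
FROM tickets a
LEFT JOIN agents b ON a.agent_id = b.id

Result:
title          | agent
---------------+------
Broken link    | Rosa 
Missing icon   | Hank 
Stale cache    | Pete 
Login fails    | Dana 
Null pointer   | Zoe  
Wrong total    | NULL 
Slow page load | NULL 


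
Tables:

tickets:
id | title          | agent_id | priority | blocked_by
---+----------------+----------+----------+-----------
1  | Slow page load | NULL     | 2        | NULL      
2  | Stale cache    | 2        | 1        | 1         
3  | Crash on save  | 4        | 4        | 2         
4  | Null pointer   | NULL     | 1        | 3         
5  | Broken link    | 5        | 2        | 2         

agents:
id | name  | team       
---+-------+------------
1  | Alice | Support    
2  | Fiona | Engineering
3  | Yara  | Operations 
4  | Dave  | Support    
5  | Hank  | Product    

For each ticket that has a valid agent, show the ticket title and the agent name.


INNER JOIN keeps only tickets rows whose agent_id matches an id in agents. Walk through each ticket:
  - ticket 1 (Slow page load): agent_id=NULL, no match -> dropped
  - ticket 2 (Stale cache): agent_id=2 -> matches Fiona
  - ticket 3 (Crash on save): agent_id=4 -> matches Dave
  - ticket 4 (Null pointer): agent_id=NULL, no match -> dropped
  - ticket 5 (Broken link): agent_id=5 -> matches Hank
So 2 of 5 rows are dropped.

SQL:
SELECT a.title, b.name AS agent
FROM tickets a
INNER JOIN agents b ON a.agent_id = b.id

Result:
title         | agent
--------------+------
Stale cache   | Fiona
Crash on save | Dave 
Broken link   | Hank 


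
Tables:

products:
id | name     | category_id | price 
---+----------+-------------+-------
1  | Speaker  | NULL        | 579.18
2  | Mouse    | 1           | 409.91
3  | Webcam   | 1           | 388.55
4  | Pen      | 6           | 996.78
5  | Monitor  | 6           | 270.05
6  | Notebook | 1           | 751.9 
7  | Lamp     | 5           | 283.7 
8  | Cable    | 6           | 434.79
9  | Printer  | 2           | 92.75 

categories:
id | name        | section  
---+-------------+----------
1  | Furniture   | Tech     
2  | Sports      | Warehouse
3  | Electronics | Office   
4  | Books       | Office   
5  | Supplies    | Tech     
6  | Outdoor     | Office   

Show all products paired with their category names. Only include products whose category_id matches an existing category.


INNER JOIN keeps only products rows whose category_id matches an id in categories. Walk through each product:
  - product 1 (Speaker): category_id=NULL, no match -> dropped
  - product 2 (Mouse): category_id=1 -> matches Furniture
  - product 3 (Webcam): category_id=1 -> matches Furniture
  - product 4 (Pen): category_id=6 -> matches Outdoor
  - product 5 (Monitor): category_id=6 -> matches Outdoor
  - product 6 (Notebook): category_id=1 -> matches Furniture
  - product 7 (Lamp): category_id=5 -> matches Supplies
  - product 8 (Cable): category_id=6 -> matches Outdoor
  - product 9 (Printer): category_id=2 -> matches Sports
So 1 of 9 rows is dropped.

SQL:
SELECT a.name, b.name AS category
FROM products a
INNER JOIN categories b ON a.category_id = b.id

Result:
name     | category 
---------+----------
Mouse    | Furniture
Webcam   | Furniture
Pen      | Outdoor  
Monitor  | Outdoor  
Notebook | Furniture
Lamp     | Supplies 
Cable    | Outdoor  
Printer  | Sports   


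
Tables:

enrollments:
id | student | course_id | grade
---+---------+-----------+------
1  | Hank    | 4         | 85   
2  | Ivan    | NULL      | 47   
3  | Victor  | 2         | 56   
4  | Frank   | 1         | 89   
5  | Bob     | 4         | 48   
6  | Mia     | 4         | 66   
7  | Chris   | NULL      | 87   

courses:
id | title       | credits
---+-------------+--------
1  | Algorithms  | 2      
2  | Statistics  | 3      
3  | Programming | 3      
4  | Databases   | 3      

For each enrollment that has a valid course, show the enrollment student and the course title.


INNER JOIN keeps only enrollments rows whose course_id matches an id in courses. Walk through each enrollment:
  - enrollment 1 (Hank): course_id=4 -> matches Databases
  - enrollment 2 (Ivan): course_id=NULL, no match -> dropped
  - enrollment 3 (Victor): course_id=2 -> matches Statistics
  - enrollment 4 (Frank): course_id=1 -> matches Algorithms
  - enrollment 5 (Bob): course_id=4 -> matches Databases
  - enrollment 6 (Mia): course_id=4 -> matches Databases
  - enrollment 7 (Chris): course_id=NULL, no match -> dropped
So 2 of 7 rows are dropped.

SQL:
SELECT a.student, b.title AS course
FROM enrollments a
INNER JOIN courses b ON a.course_id = b.id

Result:
student | course    
--------+-----------
Hank    | Databases 
Victor  | Statistics
Frank   | Algorithms
Bob     | Databases 
Mia     | Databases 


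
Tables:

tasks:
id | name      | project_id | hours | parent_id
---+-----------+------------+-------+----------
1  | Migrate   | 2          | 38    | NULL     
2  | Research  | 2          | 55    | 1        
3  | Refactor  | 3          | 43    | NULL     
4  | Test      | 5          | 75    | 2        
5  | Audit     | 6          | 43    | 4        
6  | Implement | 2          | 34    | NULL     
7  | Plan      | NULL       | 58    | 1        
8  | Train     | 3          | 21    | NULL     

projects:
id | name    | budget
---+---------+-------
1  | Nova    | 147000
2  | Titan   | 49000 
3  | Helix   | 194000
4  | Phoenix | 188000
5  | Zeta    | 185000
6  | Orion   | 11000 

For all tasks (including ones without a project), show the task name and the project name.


LEFT JOIN keeps every row from tasks (the left table); where project_id has no match in projects, the project columns become NULL. Walk through each task:
  - task 1 (Migrate): project_id=2 -> matches Titan
  - task 2 (Research): project_id=2 -> matches Titan
  - task 3 (Refactor): project_id=3 -> matches Helix
  - task 4 (Test): project_id=5 -> matches Zeta
  - task 5 (Audit): project_id=6 -> matches Orion
  - task 6 (Implement): project_id=2 -> matches Titan
  - task 7 (Plan): project_id=NULL, no match -> kept with NULL
  - task 8 (Train): project_id=3 -> matches Helix
All 8 rows appear; 1 has NULL project.

SQL:
SELECT a.name, b.name AS project
FROM tasks a
LEFT JOIN projects b ON a.project_id = b.id

Result:
name      | project
----------+--------
Migrate   | Titan  
Research  | Titan  
Refactor  | Helix  
Test      | Zeta   
Audit     | Orion  
Implement | Titan  
Plan      | NULL   
Train     | Helix  


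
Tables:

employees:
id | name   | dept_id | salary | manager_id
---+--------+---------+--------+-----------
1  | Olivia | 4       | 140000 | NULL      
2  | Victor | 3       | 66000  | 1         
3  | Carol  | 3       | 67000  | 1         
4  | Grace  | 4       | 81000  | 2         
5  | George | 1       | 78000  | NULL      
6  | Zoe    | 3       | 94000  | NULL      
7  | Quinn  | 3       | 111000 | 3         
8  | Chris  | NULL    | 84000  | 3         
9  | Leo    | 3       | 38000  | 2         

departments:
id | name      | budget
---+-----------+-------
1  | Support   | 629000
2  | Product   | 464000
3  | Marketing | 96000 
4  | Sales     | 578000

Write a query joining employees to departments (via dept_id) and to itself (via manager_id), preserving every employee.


Two LEFT JOINs from the same base table employees: one to departments via dept_id, one to employees itself via manager_id. Both are LEFT so every employee is preserved.
Match against departments:
  - employee 1 (Olivia): dept_id=4 -> matches Sales
  - employee 2 (Victor): dept_id=3 -> matches Marketing
  - employee 3 (Carol): dept_id=3 -> matches Marketing
  - employee 4 (Grace): dept_id=4 -> matches Sales
  - employee 5 (George): dept_id=1 -> matches Support
  - employee 6 (Zoe): dept_id=3 -> matches Marketing
  - employee 7 (Quinn): dept_id=3 -> matches Marketing
  - employee 8 (Chris): dept_id=NULL, no match -> kept with NULL
  - employee 9 (Leo): dept_id=3 -> matches Marketing
Match against employees (self):
  - employee 1 (Olivia): manager_id=NULL -> NULL
  - employee 2 (Victor): manager_id=1 -> Olivia
  - employee 3 (Carol): manager_id=1 -> Olivia
  - employee 4 (Grace): manager_id=2 -> Victor
  - employee 5 (George): manager_id=NULL -> NULL
  - employee 6 (Zoe): manager_id=NULL -> NULL
  - employee 7 (Quinn): manager_id=3 -> Carol
  - employee 8 (Chris): manager_id=3 -> Carol
  - employee 9 (Leo): manager_id=2 -> Victor

SQL:
SELECT a.name, b.name AS department, c.name AS manager
FROM employees a
LEFT JOIN departments b ON a.dept_id = b.id
LEFT JOIN employees c ON a.manager_id = c.id

Result:
name   | department | manager
-------+------------+--------
Olivia | Sales      | NULL   
Victor | Marketing  | Olivia 
Carol  | Marketing  | Olivia 
Grace  | Sales      | Victor 
George | Support    | NULL   
Zoe    | Marketing  | NULL   
Quinn  | Marketing  | Carol  
Chris  | NULL       | Carol  
Leo    | Marketing  | Victor 


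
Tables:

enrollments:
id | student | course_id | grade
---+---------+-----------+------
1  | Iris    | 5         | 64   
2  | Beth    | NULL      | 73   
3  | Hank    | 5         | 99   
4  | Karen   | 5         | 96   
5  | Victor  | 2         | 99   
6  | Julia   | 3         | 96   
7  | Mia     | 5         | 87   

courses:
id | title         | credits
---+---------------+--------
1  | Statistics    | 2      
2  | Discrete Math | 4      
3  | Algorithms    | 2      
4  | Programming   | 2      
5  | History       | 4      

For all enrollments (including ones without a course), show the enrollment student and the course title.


LEFT JOIN keeps every row from enrollments (the left table); where course_id has no match in courses, the course columns become NULL. Walk through each enrollment:
  - enrollment 1 (Iris): course_id=5 -> matches History
  - enrollment 2 (Beth): course_id=NULL, no match -> kept with NULL
  - enrollment 3 (Hank): course_id=5 -> matches History
  - enrollment 4 (Karen): course_id=5 -> matches History
  - enrollment 5 (Victor): course_id=2 -> matches Discrete Math
  - enrollment 6 (Julia): course_id=3 -> matches Algorithms
  - enrollment 7 (Mia): course_id=5 -> matches History
All 7 rows appear; 1 has NULL course.

SQL:
SELECT a.student, b.title AS course
FROM enrollments a
LEFT JOIN courses b ON a.course_id = b.id

Result:
student | course       
--------+--------------
Iris    | History      
Beth    | NULL         
Hank    | History      
Karen   | History      
Victor  | Discrete Math
Julia   | Algorithms   
Mia     | History      


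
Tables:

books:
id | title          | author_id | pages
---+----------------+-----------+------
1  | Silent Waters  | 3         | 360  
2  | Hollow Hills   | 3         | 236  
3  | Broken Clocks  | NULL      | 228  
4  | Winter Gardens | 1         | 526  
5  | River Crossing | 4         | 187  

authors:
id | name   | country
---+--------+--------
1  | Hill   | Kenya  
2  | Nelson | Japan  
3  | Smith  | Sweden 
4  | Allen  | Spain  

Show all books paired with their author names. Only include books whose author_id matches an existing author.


INNER JOIN keeps only books rows whose author_id matches an id in authors. Walk through each book:
  - book 1 (Silent Waters): author_id=3 -> matches Smith
  - book 2 (Hollow Hills): author_id=3 -> matches Smith
  - book 3 (Broken Clocks): author_id=NULL, no match -> dropped
  - book 4 (Winter Gardens): author_id=1 -> matches Hill
  - book 5 (River Crossing): author_id=4 -> matches Allen
So 1 of 5 rows is dropped.

SQL:
SELECT a.title, b.name AS author
FROM books a
INNER JOIN authors b ON a.author_id = b.id

Result:
title          | author
---------------+-------
Silent Waters  | Smith 
Hollow Hills   | Smith 
Winter Gardens | Hill  
River Crossing | Allen 


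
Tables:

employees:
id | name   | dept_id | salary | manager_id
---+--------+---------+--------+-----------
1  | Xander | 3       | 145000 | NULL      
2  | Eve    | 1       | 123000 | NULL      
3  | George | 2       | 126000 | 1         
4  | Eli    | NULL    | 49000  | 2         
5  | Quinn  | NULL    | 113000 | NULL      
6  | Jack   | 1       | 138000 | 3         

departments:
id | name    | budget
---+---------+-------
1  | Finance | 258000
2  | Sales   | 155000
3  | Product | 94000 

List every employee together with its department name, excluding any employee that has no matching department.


INNER JOIN keeps only employees rows whose dept_id matches an id in departments. Walk through each employee:
  - employee 1 (Xander): dept_id=3 -> matches Product
  - employee 2 (Eve): dept_id=1 -> matches Finance
  - employee 3 (George): dept_id=2 -> matches Sales
  - employee 4 (Eli): dept_id=NULL, no match -> dropped
  - employee 5 (Quinn): dept_id=NULL, no match -> dropped
  - employee 6 (Jack): dept_id=1 -> matches Finance
So 2 of 6 rows are dropped.

SQL:
SELECT a.name, b.name AS department
FROM employees a
INNER JOIN departments b ON a.dept_id = b.id

Result:
name   | department
-------+-----------
Xander | Product   
Eve    | Finance   
George | Sales     
Jack   | Finance   


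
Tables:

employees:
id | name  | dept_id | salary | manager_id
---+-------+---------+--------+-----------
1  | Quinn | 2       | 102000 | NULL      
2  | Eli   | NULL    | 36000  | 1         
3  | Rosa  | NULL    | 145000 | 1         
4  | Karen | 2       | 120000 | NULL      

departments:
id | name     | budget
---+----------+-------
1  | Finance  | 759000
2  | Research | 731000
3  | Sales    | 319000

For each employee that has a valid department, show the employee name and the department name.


INNER JOIN keeps only employees rows whose dept_id matches an id in departments. Walk through each employee:
  - employee 1 (Quinn): dept_id=2 -> matches Research
  - employee 2 (Eli): dept_id=NULL, no match -> dropped
  - employee 3 (Rosa): dept_id=NULL, no match -> dropped
  - employee 4 (Karen): dept_id=2 -> matches Research
So 2 of 4 rows are dropped.

SQL:
SELECT a.name, b.name AS department
FROM employees a
INNER JOIN departments b ON a.dept_id = b.id

Result:
name  | department
------+-----------
Quinn | Research  
Karen | Research  


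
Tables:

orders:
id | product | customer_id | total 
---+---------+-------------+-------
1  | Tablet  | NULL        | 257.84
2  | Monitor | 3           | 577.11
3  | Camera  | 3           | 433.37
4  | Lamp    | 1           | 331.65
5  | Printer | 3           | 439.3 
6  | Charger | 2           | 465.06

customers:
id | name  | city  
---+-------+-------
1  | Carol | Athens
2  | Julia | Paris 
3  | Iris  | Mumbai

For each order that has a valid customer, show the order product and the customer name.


INNER JOIN keeps only orders rows whose customer_id matches an id in customers. Walk through each order:
  - order 1 (Tablet): customer_id=NULL, no match -> dropped
  - order 2 (Monitor): customer_id=3 -> matches Iris
  - order 3 (Camera): customer_id=3 -> matches Iris
  - order 4 (Lamp): customer_id=1 -> matches Carol
  - order 5 (Printer): customer_id=3 -> matches Iris
  - order 6 (Charger): customer_id=2 -> matches Julia
So 1 of 6 rows is dropped.

SQL:
SELECT a.product, b.name AS customer
FROM orders a
INNER JOIN customers b ON a.customer_id = b.id

Result:
product | customer
--------+---------
Monitor | Iris    
Camera  | Iris    
Lamp    | Carol   
Printer | Iris    
Charger | Julia   


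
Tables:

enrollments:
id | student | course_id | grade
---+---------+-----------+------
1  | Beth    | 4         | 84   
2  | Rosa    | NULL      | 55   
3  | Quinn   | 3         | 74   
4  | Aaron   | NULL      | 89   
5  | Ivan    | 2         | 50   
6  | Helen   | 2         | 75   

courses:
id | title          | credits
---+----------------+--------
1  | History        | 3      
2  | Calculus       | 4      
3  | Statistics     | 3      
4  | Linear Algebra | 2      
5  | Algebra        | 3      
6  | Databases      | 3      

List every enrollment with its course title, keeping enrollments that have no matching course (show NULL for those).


LEFT JOIN keeps every row from enrollments (the left table); where course_id has no match in courses, the course columns become NULL. Walk through each enrollment:
  - enrollment 1 (Beth): course_id=4 -> matches Linear Algebra
  - enrollment 2 (Rosa): course_id=NULL, no match -> kept with NULL
  - enrollment 3 (Quinn): course_id=3 -> matches Statistics
  - enrollment 4 (Aaron): course_id=NULL, no match -> kept with NULL
  - enrollment 5 (Ivan): course_id=2 -> matches Calculus
  - enrollment 6 (Helen): course_id=2 -> matches Calculus
All 6 rows appear; 2 have NULL course.

SQL:
SELECT a.student, b.title AS course
FROM enrollments a
LEFT JOIN courses b ON a.course_id = b.id

Result:
student | course        
--------+---------------
Beth    | Linear Algebra
Rosa    | NULL          
Quinn   | Statistics    
Aaron   | NULL          
Ivan    | Calculus      
Helen   | Calculus      


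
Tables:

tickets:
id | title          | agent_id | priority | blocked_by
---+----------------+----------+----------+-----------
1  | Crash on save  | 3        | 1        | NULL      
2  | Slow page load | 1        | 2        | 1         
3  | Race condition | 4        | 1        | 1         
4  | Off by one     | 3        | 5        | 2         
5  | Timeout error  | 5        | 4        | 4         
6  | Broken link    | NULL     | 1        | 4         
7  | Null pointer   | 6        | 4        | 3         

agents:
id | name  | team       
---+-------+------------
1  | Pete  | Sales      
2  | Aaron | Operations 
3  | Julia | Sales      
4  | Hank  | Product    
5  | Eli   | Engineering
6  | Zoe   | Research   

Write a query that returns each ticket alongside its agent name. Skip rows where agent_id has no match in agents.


INNER JOIN keeps only tickets rows whose agent_id matches an id in agents. Walk through each ticket:
  - ticket 1 (Crash on save): agent_id=3 -> matches Julia
  - ticket 2 (Slow page load): agent_id=1 -> matches Pete
  - ticket 3 (Race condition): agent_id=4 -> matches Hank
  - ticket 4 (Off by one): agent_id=3 -> matches Julia
  - ticket 5 (Timeout error): agent_id=5 -> matches Eli
  - ticket 6 (Broken link): agent_id=NULL, no match -> dropped
  - ticket 7 (Null pointer): agent_id=6 -> matches Zoe
So 1 of 7 rows is dropped.

SQL:
SELECT a.title, b.name AS agent
FROM tickets a
INNER JOIN agents b ON a.agent_id = b.id

Result:
title          | agent
---------------+------
Crash on save  | Julia
Slow page load | Pete 
Race condition | Hank 
Off by one     | Julia
Timeout error  | Eli  
Null pointer   | Zoe  


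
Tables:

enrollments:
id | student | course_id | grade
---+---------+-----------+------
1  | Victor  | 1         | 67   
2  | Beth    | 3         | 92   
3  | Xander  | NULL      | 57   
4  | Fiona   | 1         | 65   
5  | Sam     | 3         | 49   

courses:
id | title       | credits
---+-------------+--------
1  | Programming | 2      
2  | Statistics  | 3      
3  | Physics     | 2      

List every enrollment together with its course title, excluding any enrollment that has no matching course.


INNER JOIN keeps only enrollments rows whose course_id matches an id in courses. Walk through each enrollment:
  - enrollment 1 (Victor): course_id=1 -> matches Programming
  - enrollment 2 (Beth): course_id=3 -> matches Physics
  - enrollment 3 (Xander): course_id=NULL, no match -> dropped
  - enrollment 4 (Fiona): course_id=1 -> matches Programming
  - enrollment 5 (Sam): course_id=3 -> matches Physics
So 1 of 5 rows is dropped.

SQL:
SELECT a.student, b.title AS course
FROM enrollments a
INNER JOIN courses b ON a.course_id = b.id

Result:
student | course     
--------+------------
Victor  | Programming
Beth    | Physics    
Fiona   | Programming
Sam     | Physics    


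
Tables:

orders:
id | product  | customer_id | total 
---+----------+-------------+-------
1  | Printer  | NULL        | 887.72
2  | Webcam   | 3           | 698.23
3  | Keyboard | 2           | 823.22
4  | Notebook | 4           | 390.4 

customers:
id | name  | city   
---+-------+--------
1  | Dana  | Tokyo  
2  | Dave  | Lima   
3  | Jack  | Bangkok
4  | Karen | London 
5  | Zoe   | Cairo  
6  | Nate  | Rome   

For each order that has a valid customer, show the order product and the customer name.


INNER JOIN keeps only orders rows whose customer_id matches an id in customers. Walk through each order:
  - order 1 (Printer): customer_id=NULL, no match -> dropped
  - order 2 (Webcam): customer_id=3 -> matches Jack
  - order 3 (Keyboard): customer_id=2 -> matches Dave
  - order 4 (Notebook): customer_id=4 -> matches Karen
So 1 of 4 rows is dropped.

SQL:
SELECT a.product, b.name AS customer
FROM orders a
INNER JOIN customers b ON a.customer_id = b.id

Result:
product  | customer
---------+---------
Webcam   | Jack    
Keyboard | Dave    
Notebook | Karen   


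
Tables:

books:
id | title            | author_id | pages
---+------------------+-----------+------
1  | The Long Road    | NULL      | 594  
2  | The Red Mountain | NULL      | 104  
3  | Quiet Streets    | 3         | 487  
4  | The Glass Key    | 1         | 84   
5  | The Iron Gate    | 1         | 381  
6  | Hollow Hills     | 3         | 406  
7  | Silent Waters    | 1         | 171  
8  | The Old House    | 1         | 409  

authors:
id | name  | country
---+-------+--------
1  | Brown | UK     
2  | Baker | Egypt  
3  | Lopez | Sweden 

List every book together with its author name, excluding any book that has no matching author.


INNER JOIN keeps only books rows whose author_id matches an id in authors. Walk through each book:
  - book 1 (The Long Road): author_id=NULL, no match -> dropped
  - book 2 (The Red Mountain): author_id=NULL, no match -> dropped
  - book 3 (Quiet Streets): author_id=3 -> matches Lopez
  - book 4 (The Glass Key): author_id=1 -> matches Brown
  - book 5 (The Iron Gate): author_id=1 -> matches Brown
  - book 6 (Hollow Hills): author_id=3 -> matches Lopez
  - book 7 (Silent Waters): author_id=1 -> matches Brown
  - book 8 (The Old House): author_id=1 -> matches Brown
So 2 of 8 rows are dropped.

SQL:
SELECT a.title, b.name AS author
FROM books a
INNER JOIN authors b ON a.author_id = b.id

Result:
title         | author
--------------+-------
Quiet Streets | Lopez 
The Glass Key | Brown 
The Iron Gate | Brown 
Hollow Hills  | Lopez 
Silent Waters | Brown 
The Old House | Brown 


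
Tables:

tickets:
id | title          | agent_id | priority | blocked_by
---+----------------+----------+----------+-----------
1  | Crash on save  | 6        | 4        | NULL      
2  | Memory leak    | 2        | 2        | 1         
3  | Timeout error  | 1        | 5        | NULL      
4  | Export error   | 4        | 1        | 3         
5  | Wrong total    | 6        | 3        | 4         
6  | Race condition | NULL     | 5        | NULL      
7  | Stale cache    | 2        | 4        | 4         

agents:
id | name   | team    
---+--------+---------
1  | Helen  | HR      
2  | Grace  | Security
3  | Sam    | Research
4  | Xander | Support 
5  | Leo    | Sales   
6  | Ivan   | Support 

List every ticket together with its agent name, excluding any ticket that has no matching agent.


INNER JOIN keeps only tickets rows whose agent_id matches an id in agents. Walk through each ticket:
  - ticket 1 (Crash on save): agent_id=6 -> matches Ivan
  - ticket 2 (Memory leak): agent_id=2 -> matches Grace
  - ticket 3 (Timeout error): agent_id=1 -> matches Helen
  - ticket 4 (Export error): agent_id=4 -> matches Xander
  - ticket 5 (Wrong total): agent_id=6 -> matches Ivan
  - ticket 6 (Race condition): agent_id=NULL, no match -> dropped
  - ticket 7 (Stale cache): agent_id=2 -> matches Grace
So 1 of 7 rows is dropped.

SQL:
SELECT a.title, b.name AS agent
FROM tickets a
INNER JOIN agents b ON a.agent_id = b.id

Result:
title         | agent 
--------------+-------
Crash on save | Ivan  
Memory leak   | Grace 
Timeout error | Helen 
Export error  | Xander
Wrong total   | Ivan  
Stale cache   | Grace 


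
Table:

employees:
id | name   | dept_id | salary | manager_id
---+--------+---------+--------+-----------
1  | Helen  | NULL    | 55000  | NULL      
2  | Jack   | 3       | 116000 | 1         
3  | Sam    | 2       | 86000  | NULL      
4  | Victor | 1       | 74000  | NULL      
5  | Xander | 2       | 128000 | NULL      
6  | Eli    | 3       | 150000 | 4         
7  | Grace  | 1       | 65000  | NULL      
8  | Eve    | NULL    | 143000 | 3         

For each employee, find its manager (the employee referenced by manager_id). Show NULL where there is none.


This is a self-join: employees is joined to a second copy of itself, matching each row's manager_id to another row's id. Use LEFT JOIN so rows with manager_id=NULL are kept.
  - employee 1 (Helen): manager_id=NULL -> NULL
  - employee 2 (Jack): manager_id=1 -> Helen
  - employee 3 (Sam): manager_id=NULL -> NULL
  - employee 4 (Victor): manager_id=NULL -> NULL
  - employee 5 (Xander): manager_id=NULL -> NULL
  - employee 6 (Eli): manager_id=4 -> Victor
  - employee 7 (Grace): manager_id=NULL -> NULL
  - employee 8 (Eve): manager_id=3 -> Sam

SQL:
SELECT a.name AS item, b.name AS manager
FROM employees a
LEFT JOIN employees b ON a.manager_id = b.id

Result:
item   | manager
-------+--------
Helen  | NULL   
Jack   | Helen  
Sam    | NULL   
Victor | NULL   
Xander | NULL   
Eli    | Victor 
Grace  | NULL   
Eve    | Sam    


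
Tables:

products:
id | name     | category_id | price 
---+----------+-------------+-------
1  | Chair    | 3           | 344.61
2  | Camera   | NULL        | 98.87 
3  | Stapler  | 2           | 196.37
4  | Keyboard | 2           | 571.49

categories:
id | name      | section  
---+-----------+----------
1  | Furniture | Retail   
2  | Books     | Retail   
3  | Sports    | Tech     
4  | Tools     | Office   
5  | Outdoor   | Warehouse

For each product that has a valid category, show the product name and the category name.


INNER JOIN keeps only products rows whose category_id matches an id in categories. Walk through each product:
  - product 1 (Chair): category_id=3 -> matches Sports
  - product 2 (Camera): category_id=NULL, no match -> dropped
  - product 3 (Stapler): category_id=2 -> matches Books
  - product 4 (Keyboard): category_id=2 -> matches Books
So 1 of 4 rows is dropped.

SQL:
SELECT a.name, b.name AS category
FROM products a
INNER JOIN categories b ON a.category_id = b.id

Result:
name     | category
---------+---------
Chair    | Sports  
Stapler  | Books   
Keyboard | Books   


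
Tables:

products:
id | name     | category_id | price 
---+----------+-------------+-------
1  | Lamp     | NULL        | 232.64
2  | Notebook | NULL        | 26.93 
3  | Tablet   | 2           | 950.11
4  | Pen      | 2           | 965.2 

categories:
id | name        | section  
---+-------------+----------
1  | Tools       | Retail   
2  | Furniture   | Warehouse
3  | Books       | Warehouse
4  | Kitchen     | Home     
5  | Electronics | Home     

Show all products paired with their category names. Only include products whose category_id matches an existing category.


INNER JOIN keeps only products rows whose category_id matches an id in categories. Walk through each product:
  - product 1 (Lamp): category_id=NULL, no match -> dropped
  - product 2 (Notebook): category_id=NULL, no match -> dropped
  - product 3 (Tablet): category_id=2 -> matches Furniture
  - product 4 (Pen): category_id=2 -> matches Furniture
So 2 of 4 rows are dropped.

SQL:
SELECT a.name, b.name AS category
FROM products a
INNER JOIN categories b ON a.category_id = b.id

Result:
name   | category 
-------+----------
Tablet | Furniture
Pen    | Furniture


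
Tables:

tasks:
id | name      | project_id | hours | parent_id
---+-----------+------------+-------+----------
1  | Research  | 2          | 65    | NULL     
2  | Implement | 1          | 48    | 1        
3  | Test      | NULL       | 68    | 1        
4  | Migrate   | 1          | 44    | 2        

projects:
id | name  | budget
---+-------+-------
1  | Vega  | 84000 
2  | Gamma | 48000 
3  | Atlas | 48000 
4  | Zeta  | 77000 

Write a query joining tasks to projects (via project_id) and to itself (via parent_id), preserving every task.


Two LEFT JOINs from the same base table tasks: one to projects via project_id, one to tasks itself via parent_id. Both are LEFT so every task is preserved.
Match against projects:
  - task 1 (Research): project_id=2 -> matches Gamma
  - task 2 (Implement): project_id=1 -> matches Vega
  - task 3 (Test): project_id=NULL, no match -> kept with NULL
  - task 4 (Migrate): project_id=1 -> matches Vega
Match against tasks (self):
  - task 1 (Research): parent_id=NULL -> NULL
  - task 2 (Implement): parent_id=1 -> Research
  - task 3 (Test): parent_id=1 -> Research
  - task 4 (Migrate): parent_id=2 -> Implement

SQL:
SELECT a.name, b.name AS project, c.name AS parent
FROM tasks a
LEFT JOIN projects b ON a.project_id = b.id
LEFT JOIN tasks c ON a.parent_id = c.id

Result:
name      | project | parent   
----------+---------+----------
Research  | Gamma   | NULL     
Implement | Vega    | Research 
Test      | NULL    | Research 
Migrate   | Vega    | Implement
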